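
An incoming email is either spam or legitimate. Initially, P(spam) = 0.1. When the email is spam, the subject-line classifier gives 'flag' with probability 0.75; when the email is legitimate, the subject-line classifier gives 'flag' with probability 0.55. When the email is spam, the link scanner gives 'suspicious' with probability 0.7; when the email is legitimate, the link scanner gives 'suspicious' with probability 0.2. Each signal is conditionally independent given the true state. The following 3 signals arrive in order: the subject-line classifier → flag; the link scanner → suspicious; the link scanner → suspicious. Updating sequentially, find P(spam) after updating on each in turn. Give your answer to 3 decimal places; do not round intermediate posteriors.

After the subject-line classifier='flag': P(spam) = 0.75·0.1000 / (0.75·0.1000 + 0.55·0.9000) ≈ 0.1316
After the link scanner='suspicious': P(spam) = 0.7·0.1316 / (0.7·0.1316 + 0.2·0.8684) ≈ 0.3465
After the link scanner='suspicious': P(spam) = 0.7·0.3465 / (0.7·0.3465 + 0.2·0.6535) ≈ 0.6499

0.650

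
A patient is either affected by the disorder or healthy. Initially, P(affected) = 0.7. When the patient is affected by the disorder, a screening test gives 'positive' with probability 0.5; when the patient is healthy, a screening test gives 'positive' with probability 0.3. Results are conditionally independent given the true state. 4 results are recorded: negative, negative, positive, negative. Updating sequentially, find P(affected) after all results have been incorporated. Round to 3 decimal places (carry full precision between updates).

0.586

Each posterior becomes the prior for the next update.
After 'negative': P(affected) = 0.5·0.7000 / (0.5·0.7000 + 0.7·0.3000) ≈ 0.6250
After 'negative': P(affected) = 0.5·0.6250 / (0.5·0.6250 + 0.7·0.3750) ≈ 0.5435
After 'positive': P(affected) = 0.5·0.5435 / (0.5·0.5435 + 0.3·0.4565) ≈ 0.6649
After 'negative': P(affected) = 0.5·0.6649 / (0.5·0.6649 + 0.7·0.3351) ≈ 0.5863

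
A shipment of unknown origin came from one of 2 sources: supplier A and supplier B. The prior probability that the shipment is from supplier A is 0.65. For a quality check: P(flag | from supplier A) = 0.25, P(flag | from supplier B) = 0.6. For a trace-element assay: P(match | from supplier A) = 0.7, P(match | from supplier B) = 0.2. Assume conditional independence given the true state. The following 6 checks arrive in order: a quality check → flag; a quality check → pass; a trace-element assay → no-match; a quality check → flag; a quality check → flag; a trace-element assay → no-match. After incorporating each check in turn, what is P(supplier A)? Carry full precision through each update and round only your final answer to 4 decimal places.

Apply Bayes' rule sequentially, carrying P(supplier A) forward.
After a quality check='flag': P(supplier A) = 0.25·0.6500 / (0.25·0.6500 + 0.6·0.3500) ≈ 0.4362
After a quality check='pass': P(supplier A) = 0.75·0.4362 / (0.75·0.4362 + 0.4·0.5638) ≈ 0.5920
After a trace-element assay='no-match': P(supplier A) = 0.3·0.5920 / (0.3·0.5920 + 0.8·0.4080) ≈ 0.3524
After a quality check='flag': P(supplier A) = 0.25·0.3524 / (0.25·0.3524 + 0.6·0.6476) ≈ 0.1848
After a quality check='flag': P(supplier A) = 0.25·0.1848 / (0.25·0.1848 + 0.6·0.8152) ≈ 0.0863
After a trace-element assay='no-match': P(supplier A) = 0.3·0.0863 / (0.3·0.0863 + 0.8·0.9137) ≈ 0.0342

0.0342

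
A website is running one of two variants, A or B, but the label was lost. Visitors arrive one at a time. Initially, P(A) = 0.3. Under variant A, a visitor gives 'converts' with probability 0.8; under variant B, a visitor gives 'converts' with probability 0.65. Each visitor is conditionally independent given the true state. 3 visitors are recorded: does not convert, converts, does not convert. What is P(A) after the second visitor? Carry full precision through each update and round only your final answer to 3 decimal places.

0.232

After 'does not convert': P(A) = 0.2·0.3000 / (0.2·0.3000 + 0.35·0.7000) ≈ 0.1967
After 'converts': P(A) = 0.8·0.1967 / (0.8·0.1967 + 0.65·0.8033) ≈ 0.2316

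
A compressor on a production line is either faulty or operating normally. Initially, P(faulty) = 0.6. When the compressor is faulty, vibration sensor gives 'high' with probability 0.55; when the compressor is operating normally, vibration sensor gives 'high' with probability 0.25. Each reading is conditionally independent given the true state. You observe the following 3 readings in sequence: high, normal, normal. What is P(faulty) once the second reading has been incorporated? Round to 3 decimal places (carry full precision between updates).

0.664

After 'high': P(faulty) = 0.55·0.6000 / (0.55·0.6000 + 0.25·0.4000) ≈ 0.7674
After 'normal': P(faulty) = 0.45·0.7674 / (0.45·0.7674 + 0.75·0.2326) ≈ 0.6644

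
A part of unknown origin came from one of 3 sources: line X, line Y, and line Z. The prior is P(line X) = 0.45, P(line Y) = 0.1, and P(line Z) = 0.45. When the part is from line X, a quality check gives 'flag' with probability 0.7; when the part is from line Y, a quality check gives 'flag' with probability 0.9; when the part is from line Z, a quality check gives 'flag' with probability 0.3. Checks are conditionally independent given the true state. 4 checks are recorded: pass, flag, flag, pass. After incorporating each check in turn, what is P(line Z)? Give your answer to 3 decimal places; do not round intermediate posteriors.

After 'pass': normaliser = 0.3·0.4500 + 0.1·0.1000 + 0.7·0.4500; P(line X) ≈ 0.2935, P(line Y) ≈ 0.0217, P(line Z) ≈ 0.6848
After 'flag': normaliser = 0.7·0.2935 + 0.9·0.0217 + 0.3·0.6848; P(line X) ≈ 0.4773, P(line Y) ≈ 0.0455, P(line Z) ≈ 0.4773
After 'flag': normaliser = 0.7·0.4773 + 0.9·0.0455 + 0.3·0.4773; P(line X) ≈ 0.6447, P(line Y) ≈ 0.0789, P(line Z) ≈ 0.2763
After 'pass': normaliser = 0.3·0.6447 + 0.1·0.0789 + 0.7·0.2763; P(line X) ≈ 0.4900, P(line Y) ≈ 0.0200, P(line Z) ≈ 0.4900

0.490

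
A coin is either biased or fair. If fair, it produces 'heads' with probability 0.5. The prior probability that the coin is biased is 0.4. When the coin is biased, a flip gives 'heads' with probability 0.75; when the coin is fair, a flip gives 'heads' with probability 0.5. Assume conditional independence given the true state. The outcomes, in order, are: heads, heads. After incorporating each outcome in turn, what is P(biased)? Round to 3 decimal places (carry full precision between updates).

After 'heads': P(biased) = 0.75·0.4000 / (0.75·0.4000 + 0.5·0.6000) ≈ 0.5000
After 'heads': P(biased) = 0.75·0.5000 / (0.75·0.5000 + 0.5·0.5000) ≈ 0.6000

0.600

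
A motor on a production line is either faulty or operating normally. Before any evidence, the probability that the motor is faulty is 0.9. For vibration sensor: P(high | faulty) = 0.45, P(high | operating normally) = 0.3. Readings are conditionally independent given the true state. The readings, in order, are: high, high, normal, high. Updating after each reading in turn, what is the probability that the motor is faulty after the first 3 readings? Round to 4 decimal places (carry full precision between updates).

0.9409

After 'high': P(faulty) = 0.45·0.9000 / (0.45·0.9000 + 0.3·0.1000) ≈ 0.9310
After 'high': P(faulty) = 0.45·0.9310 / (0.45·0.9310 + 0.3·0.0690) ≈ 0.9529
After 'normal': P(faulty) = 0.55·0.9529 / (0.55·0.9529 + 0.7·0.0471) ≈ 0.9409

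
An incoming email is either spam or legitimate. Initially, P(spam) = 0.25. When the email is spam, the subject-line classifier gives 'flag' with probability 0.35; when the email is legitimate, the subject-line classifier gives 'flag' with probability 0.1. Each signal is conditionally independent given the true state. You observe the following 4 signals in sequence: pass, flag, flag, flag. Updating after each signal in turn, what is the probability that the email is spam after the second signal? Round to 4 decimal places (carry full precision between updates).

After 'pass': P(spam) = 0.65·0.2500 / (0.65·0.2500 + 0.9·0.7500) ≈ 0.1940
After 'flag': P(spam) = 0.35·0.1940 / (0.35·0.1940 + 0.1·0.8060) ≈ 0.4573

0.4573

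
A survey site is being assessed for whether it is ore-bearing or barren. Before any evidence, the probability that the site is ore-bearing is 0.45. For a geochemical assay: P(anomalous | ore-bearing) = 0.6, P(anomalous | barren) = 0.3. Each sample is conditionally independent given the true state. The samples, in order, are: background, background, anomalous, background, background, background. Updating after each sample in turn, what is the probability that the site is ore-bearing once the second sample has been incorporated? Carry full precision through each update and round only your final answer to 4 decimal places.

0.2108

After 'background': P(ore) = 0.4·0.4500 / (0.4·0.4500 + 0.7·0.5500) ≈ 0.3186
After 'background': P(ore) = 0.4·0.3186 / (0.4·0.3186 + 0.7·0.6814) ≈ 0.2108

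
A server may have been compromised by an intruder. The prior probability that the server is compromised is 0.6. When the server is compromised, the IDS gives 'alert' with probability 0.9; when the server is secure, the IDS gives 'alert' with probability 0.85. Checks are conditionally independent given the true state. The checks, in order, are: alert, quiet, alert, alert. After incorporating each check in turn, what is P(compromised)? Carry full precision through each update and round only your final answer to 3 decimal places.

Each posterior becomes the prior for the next update.
After 'alert': P(compromised) = 0.9·0.6000 / (0.9·0.6000 + 0.85·0.4000) ≈ 0.6136
After 'quiet': P(compromised) = 0.1·0.6136 / (0.1·0.6136 + 0.15·0.3864) ≈ 0.5143
After 'alert': P(compromised) = 0.9·0.5143 / (0.9·0.5143 + 0.85·0.4857) ≈ 0.5285
After 'alert': P(compromised) = 0.9·0.5285 / (0.9·0.5285 + 0.85·0.4715) ≈ 0.5428

0.543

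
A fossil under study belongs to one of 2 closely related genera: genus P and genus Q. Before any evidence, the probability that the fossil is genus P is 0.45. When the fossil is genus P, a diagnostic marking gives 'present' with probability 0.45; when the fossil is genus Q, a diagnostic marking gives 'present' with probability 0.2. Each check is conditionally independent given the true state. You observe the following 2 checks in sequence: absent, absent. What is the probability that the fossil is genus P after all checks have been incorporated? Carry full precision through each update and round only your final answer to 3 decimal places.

Each posterior becomes the prior for the next update.
After 'absent': P(genus P) = 0.55·0.4500 / (0.55·0.4500 + 0.8·0.5500) ≈ 0.3600
After 'absent': P(genus P) = 0.55·0.3600 / (0.55·0.3600 + 0.8·0.6400) ≈ 0.2789

0.279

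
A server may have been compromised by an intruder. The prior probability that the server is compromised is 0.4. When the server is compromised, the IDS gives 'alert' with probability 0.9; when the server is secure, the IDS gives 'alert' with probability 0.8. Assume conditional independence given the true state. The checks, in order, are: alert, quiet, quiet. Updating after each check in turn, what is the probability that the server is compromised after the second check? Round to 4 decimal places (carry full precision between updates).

After 'alert': P(compromised) = 0.9·0.4000 / (0.9·0.4000 + 0.8·0.6000) ≈ 0.4286
After 'quiet': P(compromised) = 0.1·0.4286 / (0.1·0.4286 + 0.2·0.5714) ≈ 0.2727

0.2727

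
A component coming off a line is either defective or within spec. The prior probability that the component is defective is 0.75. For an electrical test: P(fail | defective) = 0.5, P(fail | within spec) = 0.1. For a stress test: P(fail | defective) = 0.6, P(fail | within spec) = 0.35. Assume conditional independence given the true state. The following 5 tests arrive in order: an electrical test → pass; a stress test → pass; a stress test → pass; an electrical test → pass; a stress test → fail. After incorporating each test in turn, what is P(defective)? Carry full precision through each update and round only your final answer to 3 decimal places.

After an electrical test='pass': P(defective) = 0.5·0.7500 / (0.5·0.7500 + 0.9·0.2500) ≈ 0.6250
After a stress test='pass': P(defective) = 0.4·0.6250 / (0.4·0.6250 + 0.65·0.3750) ≈ 0.5063
After a stress test='pass': P(defective) = 0.4·0.5063 / (0.4·0.5063 + 0.65·0.4937) ≈ 0.3869
After an electrical test='pass': P(defective) = 0.5·0.3869 / (0.5·0.3869 + 0.9·0.6131) ≈ 0.2596
After a stress test='fail': P(defective) = 0.6·0.2596 / (0.6·0.2596 + 0.35·0.7404) ≈ 0.3754

0.375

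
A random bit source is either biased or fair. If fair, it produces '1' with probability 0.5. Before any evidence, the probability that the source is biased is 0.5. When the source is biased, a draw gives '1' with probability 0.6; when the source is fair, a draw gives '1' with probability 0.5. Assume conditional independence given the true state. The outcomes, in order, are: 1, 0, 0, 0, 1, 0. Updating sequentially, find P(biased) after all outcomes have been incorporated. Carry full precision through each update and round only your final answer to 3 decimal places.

After '1': P(biased) = 0.6·0.5000 / (0.6·0.5000 + 0.5·0.5000) ≈ 0.5455
After '0': P(biased) = 0.4·0.5455 / (0.4·0.5455 + 0.5·0.4545) ≈ 0.4898
After '0': P(biased) = 0.4·0.4898 / (0.4·0.4898 + 0.5·0.5102) ≈ 0.4344
After '0': P(biased) = 0.4·0.4344 / (0.4·0.4344 + 0.5·0.5656) ≈ 0.3806
After '1': P(biased) = 0.6·0.3806 / (0.6·0.3806 + 0.5·0.6194) ≈ 0.4244
After '0': P(biased) = 0.4·0.4244 / (0.4·0.4244 + 0.5·0.5756) ≈ 0.3710

0.371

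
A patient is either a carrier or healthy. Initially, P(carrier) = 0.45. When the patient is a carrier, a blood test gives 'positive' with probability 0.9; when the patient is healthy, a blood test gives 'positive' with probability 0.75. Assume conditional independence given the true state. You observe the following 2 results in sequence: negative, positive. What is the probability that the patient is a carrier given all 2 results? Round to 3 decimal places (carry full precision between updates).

0.282

After 'negative': P(carrier) = 0.1·0.4500 / (0.1·0.4500 + 0.25·0.5500) ≈ 0.2466
After 'positive': P(carrier) = 0.9·0.2466 / (0.9·0.2466 + 0.75·0.7534) ≈ 0.2820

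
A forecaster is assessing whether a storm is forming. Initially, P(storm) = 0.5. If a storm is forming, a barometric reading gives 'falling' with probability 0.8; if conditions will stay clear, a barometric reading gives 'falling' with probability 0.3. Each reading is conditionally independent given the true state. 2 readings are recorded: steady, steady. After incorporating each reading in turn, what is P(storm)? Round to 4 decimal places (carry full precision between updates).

After 'steady': P(storm) = 0.2·0.5000 / (0.2·0.5000 + 0.7·0.5000) ≈ 0.2222
After 'steady': P(storm) = 0.2·0.2222 / (0.2·0.2222 + 0.7·0.7778) ≈ 0.0755

0.0755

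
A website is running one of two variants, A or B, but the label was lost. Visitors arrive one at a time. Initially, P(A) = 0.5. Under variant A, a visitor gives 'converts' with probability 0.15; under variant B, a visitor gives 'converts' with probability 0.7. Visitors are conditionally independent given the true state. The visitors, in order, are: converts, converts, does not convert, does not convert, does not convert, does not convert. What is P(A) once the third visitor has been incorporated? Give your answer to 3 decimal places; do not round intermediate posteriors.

0.115

After 'converts': P(A) = 0.15·0.5000 / (0.15·0.5000 + 0.7·0.5000) ≈ 0.1765
After 'converts': P(A) = 0.15·0.1765 / (0.15·0.1765 + 0.7·0.8235) ≈ 0.0439
After 'does not convert': P(A) = 0.85·0.0439 / (0.85·0.0439 + 0.3·0.9561) ≈ 0.1151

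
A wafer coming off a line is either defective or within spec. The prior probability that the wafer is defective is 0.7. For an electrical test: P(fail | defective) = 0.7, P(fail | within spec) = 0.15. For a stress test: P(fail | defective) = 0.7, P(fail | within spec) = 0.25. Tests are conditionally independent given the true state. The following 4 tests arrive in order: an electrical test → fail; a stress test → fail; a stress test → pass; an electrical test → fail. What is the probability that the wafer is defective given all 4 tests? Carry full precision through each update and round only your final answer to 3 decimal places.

0.983

After an electrical test='fail': P(defective) = 0.7·0.7000 / (0.7·0.7000 + 0.15·0.3000) ≈ 0.9159
After a stress test='fail': P(defective) = 0.7·0.9159 / (0.7·0.9159 + 0.25·0.0841) ≈ 0.9682
After a stress test='pass': P(defective) = 0.3·0.9682 / (0.3·0.9682 + 0.75·0.0318) ≈ 0.9242
After an electrical test='fail': P(defective) = 0.7·0.9242 / (0.7·0.9242 + 0.15·0.0758) ≈ 0.9827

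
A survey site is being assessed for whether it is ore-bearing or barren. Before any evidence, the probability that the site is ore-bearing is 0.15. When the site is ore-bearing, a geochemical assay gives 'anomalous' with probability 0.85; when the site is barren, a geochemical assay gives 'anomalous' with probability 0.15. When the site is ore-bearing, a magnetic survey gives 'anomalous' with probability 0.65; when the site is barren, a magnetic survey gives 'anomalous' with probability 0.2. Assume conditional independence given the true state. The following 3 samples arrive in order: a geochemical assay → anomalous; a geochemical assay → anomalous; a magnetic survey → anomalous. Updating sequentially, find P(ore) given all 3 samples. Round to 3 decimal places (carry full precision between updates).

Apply Bayes' rule sequentially, carrying P(ore) forward.
After a geochemical assay='anomalous': P(ore) = 0.85·0.1500 / (0.85·0.1500 + 0.15·0.8500) ≈ 0.5000
After a geochemical assay='anomalous': P(ore) = 0.85·0.5000 / (0.85·0.5000 + 0.15·0.5000) ≈ 0.8500
After a magnetic survey='anomalous': P(ore) = 0.65·0.8500 / (0.65·0.8500 + 0.2·0.1500) ≈ 0.9485

0.948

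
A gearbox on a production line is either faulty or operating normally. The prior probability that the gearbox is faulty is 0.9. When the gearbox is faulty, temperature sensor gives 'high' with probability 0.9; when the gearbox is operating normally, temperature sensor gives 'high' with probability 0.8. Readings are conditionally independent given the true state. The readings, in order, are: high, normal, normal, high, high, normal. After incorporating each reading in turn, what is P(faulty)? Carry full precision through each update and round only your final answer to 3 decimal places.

After 'high': P(faulty) = 0.9·0.9000 / (0.9·0.9000 + 0.8·0.1000) ≈ 0.9101
After 'normal': P(faulty) = 0.1·0.9101 / (0.1·0.9101 + 0.2·0.0899) ≈ 0.8351
After 'normal': P(faulty) = 0.1·0.8351 / (0.1·0.8351 + 0.2·0.1649) ≈ 0.7168
After 'high': P(faulty) = 0.9·0.7168 / (0.9·0.7168 + 0.8·0.2832) ≈ 0.7401
After 'high': P(faulty) = 0.9·0.7401 / (0.9·0.7401 + 0.8·0.2599) ≈ 0.7621
After 'normal': P(faulty) = 0.1·0.7621 / (0.1·0.7621 + 0.2·0.2379) ≈ 0.6157

0.616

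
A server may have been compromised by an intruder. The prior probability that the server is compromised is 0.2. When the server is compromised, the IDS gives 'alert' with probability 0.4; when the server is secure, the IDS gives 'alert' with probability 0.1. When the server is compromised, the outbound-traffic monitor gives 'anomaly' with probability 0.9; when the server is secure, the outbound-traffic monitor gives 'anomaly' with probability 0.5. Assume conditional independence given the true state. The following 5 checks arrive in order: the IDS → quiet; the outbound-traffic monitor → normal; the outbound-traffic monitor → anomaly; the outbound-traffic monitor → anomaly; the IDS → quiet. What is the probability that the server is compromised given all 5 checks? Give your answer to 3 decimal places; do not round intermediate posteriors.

After the IDS='quiet': P(compromised) = 0.6·0.2000 / (0.6·0.2000 + 0.9·0.8000) ≈ 0.1429
After the outbound-traffic monitor='normal': P(compromised) = 0.1·0.1429 / (0.1·0.1429 + 0.5·0.8571) ≈ 0.0323
After the outbound-traffic monitor='anomaly': P(compromised) = 0.9·0.0323 / (0.9·0.0323 + 0.5·0.9677) ≈ 0.0566
After the outbound-traffic monitor='anomaly': P(compromised) = 0.9·0.0566 / (0.9·0.0566 + 0.5·0.9434) ≈ 0.0975
After the IDS='quiet': P(compromised) = 0.6·0.0975 / (0.6·0.0975 + 0.9·0.9025) ≈ 0.0672

0.067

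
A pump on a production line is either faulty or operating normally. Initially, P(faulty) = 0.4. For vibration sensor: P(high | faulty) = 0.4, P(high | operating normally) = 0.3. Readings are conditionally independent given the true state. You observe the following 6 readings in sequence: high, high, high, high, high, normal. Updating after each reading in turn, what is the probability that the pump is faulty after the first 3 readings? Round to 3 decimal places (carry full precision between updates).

0.612

After 'high': P(faulty) = 0.4·0.4000 / (0.4·0.4000 + 0.3·0.6000) ≈ 0.4706
After 'high': P(faulty) = 0.4·0.4706 / (0.4·0.4706 + 0.3·0.5294) ≈ 0.5424
After 'high': P(faulty) = 0.4·0.5424 / (0.4·0.5424 + 0.3·0.4576) ≈ 0.6124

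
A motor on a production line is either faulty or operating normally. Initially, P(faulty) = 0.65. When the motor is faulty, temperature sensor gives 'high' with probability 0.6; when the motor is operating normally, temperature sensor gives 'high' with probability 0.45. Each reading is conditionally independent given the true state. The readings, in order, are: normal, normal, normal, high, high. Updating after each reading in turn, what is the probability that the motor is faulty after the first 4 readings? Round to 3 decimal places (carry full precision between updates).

Apply Bayes' rule sequentially, carrying P(faulty) forward.
After 'normal': P(faulty) = 0.4·0.6500 / (0.4·0.6500 + 0.55·0.3500) ≈ 0.5746
After 'normal': P(faulty) = 0.4·0.5746 / (0.4·0.5746 + 0.55·0.4254) ≈ 0.4955
After 'normal': P(faulty) = 0.4·0.4955 / (0.4·0.4955 + 0.55·0.5045) ≈ 0.4167
After 'high': P(faulty) = 0.6·0.4167 / (0.6·0.4167 + 0.45·0.5833) ≈ 0.4878

0.488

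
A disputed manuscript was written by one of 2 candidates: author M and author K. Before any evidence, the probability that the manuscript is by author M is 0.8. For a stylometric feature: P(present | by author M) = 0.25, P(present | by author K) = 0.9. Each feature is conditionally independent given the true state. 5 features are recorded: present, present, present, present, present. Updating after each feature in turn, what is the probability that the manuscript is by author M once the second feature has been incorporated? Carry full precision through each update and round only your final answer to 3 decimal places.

0.236

Each posterior becomes the prior for the next update.
After 'present': P(author M) = 0.25·0.8000 / (0.25·0.8000 + 0.9·0.2000) ≈ 0.5263
After 'present': P(author M) = 0.25·0.5263 / (0.25·0.5263 + 0.9·0.4737) ≈ 0.2358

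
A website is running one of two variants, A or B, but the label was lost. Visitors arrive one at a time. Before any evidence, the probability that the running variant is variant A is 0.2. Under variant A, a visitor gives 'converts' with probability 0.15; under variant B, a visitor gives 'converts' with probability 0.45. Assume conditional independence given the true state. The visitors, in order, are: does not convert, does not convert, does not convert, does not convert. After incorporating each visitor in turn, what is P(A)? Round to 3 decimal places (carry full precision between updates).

0.588

After 'does not convert': P(A) = 0.85·0.2000 / (0.85·0.2000 + 0.55·0.8000) ≈ 0.2787
After 'does not convert': P(A) = 0.85·0.2787 / (0.85·0.2787 + 0.55·0.7213) ≈ 0.3739
After 'does not convert': P(A) = 0.85·0.3739 / (0.85·0.3739 + 0.55·0.6261) ≈ 0.4799
After 'does not convert': P(A) = 0.85·0.4799 / (0.85·0.4799 + 0.55·0.5201) ≈ 0.5878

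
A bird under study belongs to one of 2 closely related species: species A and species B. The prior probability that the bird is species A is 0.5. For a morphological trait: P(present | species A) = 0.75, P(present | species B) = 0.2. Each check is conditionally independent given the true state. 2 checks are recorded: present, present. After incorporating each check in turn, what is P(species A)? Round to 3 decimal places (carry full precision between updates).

0.934

Each posterior becomes the prior for the next update.
After 'present': P(species A) = 0.75·0.5000 / (0.75·0.5000 + 0.2·0.5000) ≈ 0.7895
After 'present': P(species A) = 0.75·0.7895 / (0.75·0.7895 + 0.2·0.2105) ≈ 0.9336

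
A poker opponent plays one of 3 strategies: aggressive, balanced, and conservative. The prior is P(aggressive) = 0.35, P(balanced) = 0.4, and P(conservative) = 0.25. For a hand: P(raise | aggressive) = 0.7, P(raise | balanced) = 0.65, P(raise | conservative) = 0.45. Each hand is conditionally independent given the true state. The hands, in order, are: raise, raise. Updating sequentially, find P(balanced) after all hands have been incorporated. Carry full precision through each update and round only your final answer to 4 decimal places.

0.4321

After 'raise': normaliser = 0.7·0.3500 + 0.65·0.4000 + 0.45·0.2500; P(aggressive) ≈ 0.3968, P(balanced) ≈ 0.4211, P(conservative) ≈ 0.1822
After 'raise': normaliser = 0.7·0.3968 + 0.65·0.4211 + 0.45·0.1822; P(aggressive) ≈ 0.4385, P(balanced) ≈ 0.4321, P(conservative) ≈ 0.1294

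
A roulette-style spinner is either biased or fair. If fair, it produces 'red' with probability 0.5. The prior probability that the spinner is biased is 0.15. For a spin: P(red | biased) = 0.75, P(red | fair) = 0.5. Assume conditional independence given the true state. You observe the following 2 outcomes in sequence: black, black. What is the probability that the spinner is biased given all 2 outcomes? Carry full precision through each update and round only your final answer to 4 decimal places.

After 'black': P(biased) = 0.25·0.1500 / (0.25·0.1500 + 0.5·0.8500) ≈ 0.0811
After 'black': P(biased) = 0.25·0.0811 / (0.25·0.0811 + 0.5·0.9189) ≈ 0.0423

0.0423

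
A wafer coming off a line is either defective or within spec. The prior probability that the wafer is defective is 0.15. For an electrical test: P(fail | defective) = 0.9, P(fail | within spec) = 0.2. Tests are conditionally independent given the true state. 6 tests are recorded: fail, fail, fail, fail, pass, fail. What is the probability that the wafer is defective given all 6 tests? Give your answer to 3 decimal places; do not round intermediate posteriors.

0.976

Apply Bayes' rule sequentially, carrying P(defective) forward.
After 'fail': P(defective) = 0.9·0.1500 / (0.9·0.1500 + 0.2·0.8500) ≈ 0.4426
After 'fail': P(defective) = 0.9·0.4426 / (0.9·0.4426 + 0.2·0.5574) ≈ 0.7814
After 'fail': P(defective) = 0.9·0.7814 / (0.9·0.7814 + 0.2·0.2186) ≈ 0.9415
After 'fail': P(defective) = 0.9·0.9415 / (0.9·0.9415 + 0.2·0.0585) ≈ 0.9864
After 'pass': P(defective) = 0.1·0.9864 / (0.1·0.9864 + 0.8·0.0136) ≈ 0.9005
After 'fail': P(defective) = 0.9·0.9005 / (0.9·0.9005 + 0.2·0.0995) ≈ 0.9760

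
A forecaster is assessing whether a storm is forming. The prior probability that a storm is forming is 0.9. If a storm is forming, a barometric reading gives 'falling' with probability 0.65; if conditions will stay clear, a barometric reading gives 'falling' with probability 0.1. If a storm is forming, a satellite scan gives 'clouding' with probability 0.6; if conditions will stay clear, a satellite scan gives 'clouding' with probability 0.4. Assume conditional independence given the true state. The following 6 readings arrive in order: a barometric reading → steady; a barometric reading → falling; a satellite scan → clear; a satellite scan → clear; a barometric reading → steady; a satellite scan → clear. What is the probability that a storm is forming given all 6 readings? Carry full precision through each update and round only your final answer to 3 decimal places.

0.724

After a barometric reading='steady': P(storm) = 0.35·0.9000 / (0.35·0.9000 + 0.9·0.1000) ≈ 0.7778
After a barometric reading='falling': P(storm) = 0.65·0.7778 / (0.65·0.7778 + 0.1·0.2222) ≈ 0.9579
After a satellite scan='clear': P(storm) = 0.4·0.9579 / (0.4·0.9579 + 0.6·0.0421) ≈ 0.9381
After a satellite scan='clear': P(storm) = 0.4·0.9381 / (0.4·0.9381 + 0.6·0.0619) ≈ 0.9100
After a barometric reading='steady': P(storm) = 0.35·0.9100 / (0.35·0.9100 + 0.9·0.0900) ≈ 0.7972
After a satellite scan='clear': P(storm) = 0.4·0.7972 / (0.4·0.7972 + 0.6·0.2028) ≈ 0.7239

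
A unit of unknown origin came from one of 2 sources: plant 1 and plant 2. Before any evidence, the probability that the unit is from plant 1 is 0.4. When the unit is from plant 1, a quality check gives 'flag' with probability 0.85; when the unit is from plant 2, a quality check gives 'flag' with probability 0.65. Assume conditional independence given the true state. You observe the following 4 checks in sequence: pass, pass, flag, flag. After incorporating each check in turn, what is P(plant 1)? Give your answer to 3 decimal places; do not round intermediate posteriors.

Apply Bayes' rule sequentially, carrying P(plant 1) forward.
After 'pass': P(plant 1) = 0.15·0.4000 / (0.15·0.4000 + 0.35·0.6000) ≈ 0.2222
After 'pass': P(plant 1) = 0.15·0.2222 / (0.15·0.2222 + 0.35·0.7778) ≈ 0.1091
After 'flag': P(plant 1) = 0.85·0.1091 / (0.85·0.1091 + 0.65·0.8909) ≈ 0.1380
After 'flag': P(plant 1) = 0.85·0.1380 / (0.85·0.1380 + 0.65·0.8620) ≈ 0.1731

0.173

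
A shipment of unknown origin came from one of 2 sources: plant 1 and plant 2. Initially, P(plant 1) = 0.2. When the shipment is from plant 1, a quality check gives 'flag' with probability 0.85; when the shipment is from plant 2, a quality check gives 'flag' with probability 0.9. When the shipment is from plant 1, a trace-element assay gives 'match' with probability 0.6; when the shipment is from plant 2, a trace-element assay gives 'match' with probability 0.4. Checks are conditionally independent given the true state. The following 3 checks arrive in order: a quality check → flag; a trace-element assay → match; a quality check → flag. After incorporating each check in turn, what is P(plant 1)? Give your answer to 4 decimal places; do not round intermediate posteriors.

Each posterior becomes the prior for the next update.
After a quality check='flag': P(plant 1) = 0.85·0.2000 / (0.85·0.2000 + 0.9·0.8000) ≈ 0.1910
After a trace-element assay='match': P(plant 1) = 0.6·0.1910 / (0.6·0.1910 + 0.4·0.8090) ≈ 0.2615
After a quality check='flag': P(plant 1) = 0.85·0.2615 / (0.85·0.2615 + 0.9·0.7385) ≈ 0.2507

0.2507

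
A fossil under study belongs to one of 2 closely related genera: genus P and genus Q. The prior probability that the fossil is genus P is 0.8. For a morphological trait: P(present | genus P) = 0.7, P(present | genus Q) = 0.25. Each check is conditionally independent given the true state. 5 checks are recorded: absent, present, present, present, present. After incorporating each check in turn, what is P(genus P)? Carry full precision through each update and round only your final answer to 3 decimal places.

0.990

Apply Bayes' rule sequentially, carrying P(genus P) forward.
After 'absent': P(genus P) = 0.3·0.8000 / (0.3·0.8000 + 0.75·0.2000) ≈ 0.6154
After 'present': P(genus P) = 0.7·0.6154 / (0.7·0.6154 + 0.25·0.3846) ≈ 0.8175
After 'present': P(genus P) = 0.7·0.8175 / (0.7·0.8175 + 0.25·0.1825) ≈ 0.9262
After 'present': P(genus P) = 0.7·0.9262 / (0.7·0.9262 + 0.25·0.0738) ≈ 0.9723
After 'present': P(genus P) = 0.7·0.9723 / (0.7·0.9723 + 0.25·0.0277) ≈ 0.9899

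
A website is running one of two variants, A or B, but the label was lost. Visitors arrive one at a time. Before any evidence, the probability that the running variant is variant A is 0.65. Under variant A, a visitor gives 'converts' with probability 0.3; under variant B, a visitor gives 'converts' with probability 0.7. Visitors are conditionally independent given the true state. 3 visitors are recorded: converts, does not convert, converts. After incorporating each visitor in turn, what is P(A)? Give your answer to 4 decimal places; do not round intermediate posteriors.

0.4432

After 'converts': P(A) = 0.3·0.6500 / (0.3·0.6500 + 0.7·0.3500) ≈ 0.4432
After 'does not convert': P(A) = 0.7·0.4432 / (0.7·0.4432 + 0.3·0.5568) ≈ 0.6500
After 'converts': P(A) = 0.3·0.6500 / (0.3·0.6500 + 0.7·0.3500) ≈ 0.4432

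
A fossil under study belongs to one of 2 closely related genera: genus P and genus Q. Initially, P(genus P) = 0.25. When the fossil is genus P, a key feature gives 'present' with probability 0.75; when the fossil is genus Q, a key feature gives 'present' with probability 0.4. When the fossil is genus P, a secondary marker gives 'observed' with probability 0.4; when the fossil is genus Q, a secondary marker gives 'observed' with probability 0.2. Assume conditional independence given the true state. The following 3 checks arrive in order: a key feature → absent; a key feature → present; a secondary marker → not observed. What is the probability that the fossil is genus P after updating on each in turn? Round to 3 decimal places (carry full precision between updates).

After a key feature='absent': P(genus P) = 0.25·0.2500 / (0.25·0.2500 + 0.6·0.7500) ≈ 0.1220
After a key feature='present': P(genus P) = 0.75·0.1220 / (0.75·0.1220 + 0.4·0.8780) ≈ 0.2066
After a secondary marker='not observed': P(genus P) = 0.6·0.2066 / (0.6·0.2066 + 0.8·0.7934) ≈ 0.1634

0.163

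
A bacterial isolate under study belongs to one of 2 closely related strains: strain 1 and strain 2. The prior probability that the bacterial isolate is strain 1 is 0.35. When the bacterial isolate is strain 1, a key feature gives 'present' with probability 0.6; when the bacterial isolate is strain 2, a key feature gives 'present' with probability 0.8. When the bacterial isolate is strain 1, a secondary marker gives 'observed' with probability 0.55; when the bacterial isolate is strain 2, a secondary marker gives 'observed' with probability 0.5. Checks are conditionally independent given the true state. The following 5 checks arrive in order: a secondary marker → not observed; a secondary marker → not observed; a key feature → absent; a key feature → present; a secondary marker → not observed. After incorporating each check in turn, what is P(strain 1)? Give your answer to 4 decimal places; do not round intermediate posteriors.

0.3706

Apply Bayes' rule sequentially, carrying P(strain 1) forward.
After a secondary marker='not observed': P(strain 1) = 0.45·0.3500 / (0.45·0.3500 + 0.5·0.6500) ≈ 0.3264
After a secondary marker='not observed': P(strain 1) = 0.45·0.3264 / (0.45·0.3264 + 0.5·0.6736) ≈ 0.3037
After a key feature='absent': P(strain 1) = 0.4·0.3037 / (0.4·0.3037 + 0.2·0.6963) ≈ 0.4659
After a key feature='present': P(strain 1) = 0.6·0.4659 / (0.6·0.4659 + 0.8·0.5341) ≈ 0.3955
After a secondary marker='not observed': P(strain 1) = 0.45·0.3955 / (0.45·0.3955 + 0.5·0.6045) ≈ 0.3706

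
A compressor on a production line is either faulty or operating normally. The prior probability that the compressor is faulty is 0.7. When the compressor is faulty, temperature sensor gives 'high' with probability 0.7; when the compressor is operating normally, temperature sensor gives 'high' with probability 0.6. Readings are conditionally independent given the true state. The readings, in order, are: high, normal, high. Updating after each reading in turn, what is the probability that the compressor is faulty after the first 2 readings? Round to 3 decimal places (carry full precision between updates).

0.671

Each posterior becomes the prior for the next update.
After 'high': P(faulty) = 0.7·0.7000 / (0.7·0.7000 + 0.6·0.3000) ≈ 0.7313
After 'normal': P(faulty) = 0.3·0.7313 / (0.3·0.7313 + 0.4·0.2687) ≈ 0.6712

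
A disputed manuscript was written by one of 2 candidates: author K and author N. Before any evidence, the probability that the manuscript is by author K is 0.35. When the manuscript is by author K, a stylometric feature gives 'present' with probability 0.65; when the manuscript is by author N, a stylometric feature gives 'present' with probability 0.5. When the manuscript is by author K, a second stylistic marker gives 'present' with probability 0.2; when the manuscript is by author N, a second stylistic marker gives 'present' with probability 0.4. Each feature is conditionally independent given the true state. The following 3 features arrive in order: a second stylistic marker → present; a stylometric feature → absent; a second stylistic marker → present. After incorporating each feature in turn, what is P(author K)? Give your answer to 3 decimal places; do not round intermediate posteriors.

After a second stylistic marker='present': P(author K) = 0.2·0.3500 / (0.2·0.3500 + 0.4·0.6500) ≈ 0.2121
After a stylometric feature='absent': P(author K) = 0.35·0.2121 / (0.35·0.2121 + 0.5·0.7879) ≈ 0.1586
After a second stylistic marker='present': P(author K) = 0.2·0.1586 / (0.2·0.1586 + 0.4·0.8414) ≈ 0.0861

0.086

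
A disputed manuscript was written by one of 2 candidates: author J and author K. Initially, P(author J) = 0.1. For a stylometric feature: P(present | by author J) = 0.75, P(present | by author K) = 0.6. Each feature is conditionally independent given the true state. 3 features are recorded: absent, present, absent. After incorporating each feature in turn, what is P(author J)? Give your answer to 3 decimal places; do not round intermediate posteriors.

0.051

After 'absent': P(author J) = 0.25·0.1000 / (0.25·0.1000 + 0.4·0.9000) ≈ 0.0649
After 'present': P(author J) = 0.75·0.0649 / (0.75·0.0649 + 0.6·0.9351) ≈ 0.0799
After 'absent': P(author J) = 0.25·0.0799 / (0.25·0.0799 + 0.4·0.9201) ≈ 0.0515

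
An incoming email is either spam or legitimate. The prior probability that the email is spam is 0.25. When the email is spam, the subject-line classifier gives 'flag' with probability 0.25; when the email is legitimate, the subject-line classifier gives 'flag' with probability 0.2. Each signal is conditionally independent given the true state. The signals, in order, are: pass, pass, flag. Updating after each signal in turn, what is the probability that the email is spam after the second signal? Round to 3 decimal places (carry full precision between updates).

Each posterior becomes the prior for the next update.
After 'pass': P(spam) = 0.75·0.2500 / (0.75·0.2500 + 0.8·0.7500) ≈ 0.2381
After 'pass': P(spam) = 0.75·0.2381 / (0.75·0.2381 + 0.8·0.7619) ≈ 0.2266

0.227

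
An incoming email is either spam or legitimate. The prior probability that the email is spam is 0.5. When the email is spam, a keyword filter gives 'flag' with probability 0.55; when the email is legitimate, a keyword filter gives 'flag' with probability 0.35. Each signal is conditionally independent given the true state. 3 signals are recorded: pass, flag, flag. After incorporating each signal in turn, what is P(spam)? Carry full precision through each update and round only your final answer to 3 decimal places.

0.631

After 'pass': P(spam) = 0.45·0.5000 / (0.45·0.5000 + 0.65·0.5000) ≈ 0.4091
After 'flag': P(spam) = 0.55·0.4091 / (0.55·0.4091 + 0.35·0.5909) ≈ 0.5211
After 'flag': P(spam) = 0.55·0.5211 / (0.55·0.5211 + 0.35·0.4789) ≈ 0.6309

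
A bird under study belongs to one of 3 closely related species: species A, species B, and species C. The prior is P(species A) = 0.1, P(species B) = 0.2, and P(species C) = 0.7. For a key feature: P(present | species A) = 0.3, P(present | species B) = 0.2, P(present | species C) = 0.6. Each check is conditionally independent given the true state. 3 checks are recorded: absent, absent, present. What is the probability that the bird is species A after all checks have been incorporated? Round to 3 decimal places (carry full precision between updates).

0.137

After 'absent': normaliser = 0.7·0.1000 + 0.8·0.2000 + 0.4·0.7000; P(species A) ≈ 0.1373, P(species B) ≈ 0.3137, P(species C) ≈ 0.5490
After 'absent': normaliser = 0.7·0.1373 + 0.8·0.3137 + 0.4·0.5490; P(species A) ≈ 0.1696, P(species B) ≈ 0.4429, P(species C) ≈ 0.3875
After 'present': normaliser = 0.3·0.1696 + 0.2·0.4429 + 0.6·0.3875; P(species A) ≈ 0.1367, P(species B) ≈ 0.2381, P(species C) ≈ 0.6251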